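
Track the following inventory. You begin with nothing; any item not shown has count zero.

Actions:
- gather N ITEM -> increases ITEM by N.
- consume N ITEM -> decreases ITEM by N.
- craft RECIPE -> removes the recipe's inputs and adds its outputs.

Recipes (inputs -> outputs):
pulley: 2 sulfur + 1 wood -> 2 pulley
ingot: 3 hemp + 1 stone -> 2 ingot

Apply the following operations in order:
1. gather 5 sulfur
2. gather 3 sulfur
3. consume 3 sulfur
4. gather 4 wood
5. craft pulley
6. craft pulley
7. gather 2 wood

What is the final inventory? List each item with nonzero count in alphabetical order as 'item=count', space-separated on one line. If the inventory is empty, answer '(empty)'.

Answer: pulley=4 sulfur=1 wood=4

Derivation:
After 1 (gather 5 sulfur): sulfur=5
After 2 (gather 3 sulfur): sulfur=8
After 3 (consume 3 sulfur): sulfur=5
After 4 (gather 4 wood): sulfur=5 wood=4
After 5 (craft pulley): pulley=2 sulfur=3 wood=3
After 6 (craft pulley): pulley=4 sulfur=1 wood=2
After 7 (gather 2 wood): pulley=4 sulfur=1 wood=4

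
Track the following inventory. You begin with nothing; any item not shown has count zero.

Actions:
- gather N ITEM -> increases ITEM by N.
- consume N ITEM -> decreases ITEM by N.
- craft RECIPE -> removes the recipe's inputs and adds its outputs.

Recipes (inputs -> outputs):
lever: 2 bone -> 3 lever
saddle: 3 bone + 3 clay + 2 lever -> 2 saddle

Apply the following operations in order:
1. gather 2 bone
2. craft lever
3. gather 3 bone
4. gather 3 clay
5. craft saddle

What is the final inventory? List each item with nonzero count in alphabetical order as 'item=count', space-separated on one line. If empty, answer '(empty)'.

Answer: lever=1 saddle=2

Derivation:
After 1 (gather 2 bone): bone=2
After 2 (craft lever): lever=3
After 3 (gather 3 bone): bone=3 lever=3
After 4 (gather 3 clay): bone=3 clay=3 lever=3
After 5 (craft saddle): lever=1 saddle=2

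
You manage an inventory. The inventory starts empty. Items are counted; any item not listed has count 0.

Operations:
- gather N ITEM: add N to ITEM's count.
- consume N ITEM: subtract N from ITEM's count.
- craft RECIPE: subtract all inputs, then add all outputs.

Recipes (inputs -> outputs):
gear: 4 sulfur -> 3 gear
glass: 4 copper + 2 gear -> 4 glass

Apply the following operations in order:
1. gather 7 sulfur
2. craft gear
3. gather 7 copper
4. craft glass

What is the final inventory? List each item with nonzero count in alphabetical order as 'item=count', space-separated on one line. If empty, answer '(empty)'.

Answer: copper=3 gear=1 glass=4 sulfur=3

Derivation:
After 1 (gather 7 sulfur): sulfur=7
After 2 (craft gear): gear=3 sulfur=3
After 3 (gather 7 copper): copper=7 gear=3 sulfur=3
After 4 (craft glass): copper=3 gear=1 glass=4 sulfur=3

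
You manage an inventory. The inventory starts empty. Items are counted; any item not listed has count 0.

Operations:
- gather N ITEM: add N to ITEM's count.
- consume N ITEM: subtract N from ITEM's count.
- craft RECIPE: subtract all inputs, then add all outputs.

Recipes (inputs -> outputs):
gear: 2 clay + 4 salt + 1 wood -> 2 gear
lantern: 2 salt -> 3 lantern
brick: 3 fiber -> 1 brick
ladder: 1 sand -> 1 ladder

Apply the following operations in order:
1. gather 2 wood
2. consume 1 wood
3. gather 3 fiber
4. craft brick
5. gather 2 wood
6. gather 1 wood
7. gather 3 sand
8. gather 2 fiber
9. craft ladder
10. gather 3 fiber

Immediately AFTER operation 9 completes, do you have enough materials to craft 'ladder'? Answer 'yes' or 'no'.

After 1 (gather 2 wood): wood=2
After 2 (consume 1 wood): wood=1
After 3 (gather 3 fiber): fiber=3 wood=1
After 4 (craft brick): brick=1 wood=1
After 5 (gather 2 wood): brick=1 wood=3
After 6 (gather 1 wood): brick=1 wood=4
After 7 (gather 3 sand): brick=1 sand=3 wood=4
After 8 (gather 2 fiber): brick=1 fiber=2 sand=3 wood=4
After 9 (craft ladder): brick=1 fiber=2 ladder=1 sand=2 wood=4

Answer: yes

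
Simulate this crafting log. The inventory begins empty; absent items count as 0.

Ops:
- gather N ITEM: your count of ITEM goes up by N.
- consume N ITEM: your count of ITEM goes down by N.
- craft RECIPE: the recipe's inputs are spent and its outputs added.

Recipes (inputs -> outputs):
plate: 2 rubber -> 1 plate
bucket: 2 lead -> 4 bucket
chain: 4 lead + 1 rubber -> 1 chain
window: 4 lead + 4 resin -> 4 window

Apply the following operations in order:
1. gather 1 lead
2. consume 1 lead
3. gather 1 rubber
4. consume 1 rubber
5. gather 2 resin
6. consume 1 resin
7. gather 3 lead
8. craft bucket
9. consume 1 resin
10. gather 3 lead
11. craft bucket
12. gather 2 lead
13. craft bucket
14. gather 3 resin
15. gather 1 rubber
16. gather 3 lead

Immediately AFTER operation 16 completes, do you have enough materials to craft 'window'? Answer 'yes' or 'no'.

Answer: no

Derivation:
After 1 (gather 1 lead): lead=1
After 2 (consume 1 lead): (empty)
After 3 (gather 1 rubber): rubber=1
After 4 (consume 1 rubber): (empty)
After 5 (gather 2 resin): resin=2
After 6 (consume 1 resin): resin=1
After 7 (gather 3 lead): lead=3 resin=1
After 8 (craft bucket): bucket=4 lead=1 resin=1
After 9 (consume 1 resin): bucket=4 lead=1
After 10 (gather 3 lead): bucket=4 lead=4
After 11 (craft bucket): bucket=8 lead=2
After 12 (gather 2 lead): bucket=8 lead=4
After 13 (craft bucket): bucket=12 lead=2
After 14 (gather 3 resin): bucket=12 lead=2 resin=3
After 15 (gather 1 rubber): bucket=12 lead=2 resin=3 rubber=1
After 16 (gather 3 lead): bucket=12 lead=5 resin=3 rubber=1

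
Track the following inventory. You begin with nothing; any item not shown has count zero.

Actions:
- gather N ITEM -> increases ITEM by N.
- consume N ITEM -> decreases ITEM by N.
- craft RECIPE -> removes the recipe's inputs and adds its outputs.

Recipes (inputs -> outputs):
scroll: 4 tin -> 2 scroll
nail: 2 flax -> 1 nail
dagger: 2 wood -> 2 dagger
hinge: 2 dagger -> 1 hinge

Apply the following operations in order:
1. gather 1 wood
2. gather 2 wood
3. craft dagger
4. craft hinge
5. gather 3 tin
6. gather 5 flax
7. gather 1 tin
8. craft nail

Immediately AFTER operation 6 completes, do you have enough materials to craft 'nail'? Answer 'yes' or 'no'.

Answer: yes

Derivation:
After 1 (gather 1 wood): wood=1
After 2 (gather 2 wood): wood=3
After 3 (craft dagger): dagger=2 wood=1
After 4 (craft hinge): hinge=1 wood=1
After 5 (gather 3 tin): hinge=1 tin=3 wood=1
After 6 (gather 5 flax): flax=5 hinge=1 tin=3 wood=1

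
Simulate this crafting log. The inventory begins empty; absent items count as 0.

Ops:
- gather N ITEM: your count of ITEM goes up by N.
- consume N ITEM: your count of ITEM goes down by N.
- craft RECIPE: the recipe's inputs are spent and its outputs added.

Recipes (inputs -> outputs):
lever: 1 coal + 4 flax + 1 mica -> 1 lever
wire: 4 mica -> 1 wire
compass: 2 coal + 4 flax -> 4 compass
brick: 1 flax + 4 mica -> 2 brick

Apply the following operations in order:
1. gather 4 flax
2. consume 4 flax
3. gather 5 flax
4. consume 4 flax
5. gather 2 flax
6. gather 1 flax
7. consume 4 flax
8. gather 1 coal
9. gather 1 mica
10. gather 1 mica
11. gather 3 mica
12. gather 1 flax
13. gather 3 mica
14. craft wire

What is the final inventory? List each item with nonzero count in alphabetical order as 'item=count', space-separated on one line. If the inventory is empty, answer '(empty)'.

After 1 (gather 4 flax): flax=4
After 2 (consume 4 flax): (empty)
After 3 (gather 5 flax): flax=5
After 4 (consume 4 flax): flax=1
After 5 (gather 2 flax): flax=3
After 6 (gather 1 flax): flax=4
After 7 (consume 4 flax): (empty)
After 8 (gather 1 coal): coal=1
After 9 (gather 1 mica): coal=1 mica=1
After 10 (gather 1 mica): coal=1 mica=2
After 11 (gather 3 mica): coal=1 mica=5
After 12 (gather 1 flax): coal=1 flax=1 mica=5
After 13 (gather 3 mica): coal=1 flax=1 mica=8
After 14 (craft wire): coal=1 flax=1 mica=4 wire=1

Answer: coal=1 flax=1 mica=4 wire=1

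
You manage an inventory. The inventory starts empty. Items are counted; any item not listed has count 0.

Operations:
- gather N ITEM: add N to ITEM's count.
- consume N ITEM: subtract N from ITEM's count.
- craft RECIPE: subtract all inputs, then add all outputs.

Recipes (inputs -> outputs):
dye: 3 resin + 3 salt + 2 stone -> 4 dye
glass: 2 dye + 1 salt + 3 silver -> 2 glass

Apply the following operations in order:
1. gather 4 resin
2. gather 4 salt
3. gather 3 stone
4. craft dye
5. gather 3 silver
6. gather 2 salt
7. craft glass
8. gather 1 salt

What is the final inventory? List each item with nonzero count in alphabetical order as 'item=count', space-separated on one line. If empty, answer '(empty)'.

Answer: dye=2 glass=2 resin=1 salt=3 stone=1

Derivation:
After 1 (gather 4 resin): resin=4
After 2 (gather 4 salt): resin=4 salt=4
After 3 (gather 3 stone): resin=4 salt=4 stone=3
After 4 (craft dye): dye=4 resin=1 salt=1 stone=1
After 5 (gather 3 silver): dye=4 resin=1 salt=1 silver=3 stone=1
After 6 (gather 2 salt): dye=4 resin=1 salt=3 silver=3 stone=1
After 7 (craft glass): dye=2 glass=2 resin=1 salt=2 stone=1
After 8 (gather 1 salt): dye=2 glass=2 resin=1 salt=3 stone=1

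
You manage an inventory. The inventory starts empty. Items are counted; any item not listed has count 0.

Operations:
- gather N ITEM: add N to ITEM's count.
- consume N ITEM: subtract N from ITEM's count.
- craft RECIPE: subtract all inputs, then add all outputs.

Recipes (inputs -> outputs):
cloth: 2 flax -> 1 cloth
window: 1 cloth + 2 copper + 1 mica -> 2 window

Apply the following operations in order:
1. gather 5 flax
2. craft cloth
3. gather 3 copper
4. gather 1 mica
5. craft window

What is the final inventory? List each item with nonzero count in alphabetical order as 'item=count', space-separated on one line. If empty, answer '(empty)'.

Answer: copper=1 flax=3 window=2

Derivation:
After 1 (gather 5 flax): flax=5
After 2 (craft cloth): cloth=1 flax=3
After 3 (gather 3 copper): cloth=1 copper=3 flax=3
After 4 (gather 1 mica): cloth=1 copper=3 flax=3 mica=1
After 5 (craft window): copper=1 flax=3 window=2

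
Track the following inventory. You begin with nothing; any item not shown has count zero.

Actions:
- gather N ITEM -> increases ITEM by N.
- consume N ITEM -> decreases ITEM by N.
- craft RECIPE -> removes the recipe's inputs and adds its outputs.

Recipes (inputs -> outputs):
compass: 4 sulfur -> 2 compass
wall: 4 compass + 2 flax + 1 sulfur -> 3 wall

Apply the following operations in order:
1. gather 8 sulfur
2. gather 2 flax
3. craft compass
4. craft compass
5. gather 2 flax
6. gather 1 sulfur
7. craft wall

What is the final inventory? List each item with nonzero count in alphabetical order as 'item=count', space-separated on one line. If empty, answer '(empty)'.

Answer: flax=2 wall=3

Derivation:
After 1 (gather 8 sulfur): sulfur=8
After 2 (gather 2 flax): flax=2 sulfur=8
After 3 (craft compass): compass=2 flax=2 sulfur=4
After 4 (craft compass): compass=4 flax=2
After 5 (gather 2 flax): compass=4 flax=4
After 6 (gather 1 sulfur): compass=4 flax=4 sulfur=1
After 7 (craft wall): flax=2 wall=3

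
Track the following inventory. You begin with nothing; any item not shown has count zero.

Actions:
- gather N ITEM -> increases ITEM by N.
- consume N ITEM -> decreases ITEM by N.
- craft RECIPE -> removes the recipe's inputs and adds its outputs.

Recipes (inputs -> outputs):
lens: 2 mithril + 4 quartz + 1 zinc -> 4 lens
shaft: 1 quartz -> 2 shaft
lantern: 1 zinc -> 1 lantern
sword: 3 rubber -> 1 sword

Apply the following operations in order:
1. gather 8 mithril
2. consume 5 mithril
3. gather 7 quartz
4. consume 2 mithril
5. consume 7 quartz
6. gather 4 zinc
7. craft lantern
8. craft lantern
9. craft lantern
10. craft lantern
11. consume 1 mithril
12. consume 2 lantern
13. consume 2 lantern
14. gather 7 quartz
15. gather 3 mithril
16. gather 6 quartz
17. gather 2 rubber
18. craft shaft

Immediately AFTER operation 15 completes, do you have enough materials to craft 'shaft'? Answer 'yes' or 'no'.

Answer: yes

Derivation:
After 1 (gather 8 mithril): mithril=8
After 2 (consume 5 mithril): mithril=3
After 3 (gather 7 quartz): mithril=3 quartz=7
After 4 (consume 2 mithril): mithril=1 quartz=7
After 5 (consume 7 quartz): mithril=1
After 6 (gather 4 zinc): mithril=1 zinc=4
After 7 (craft lantern): lantern=1 mithril=1 zinc=3
After 8 (craft lantern): lantern=2 mithril=1 zinc=2
After 9 (craft lantern): lantern=3 mithril=1 zinc=1
After 10 (craft lantern): lantern=4 mithril=1
After 11 (consume 1 mithril): lantern=4
After 12 (consume 2 lantern): lantern=2
After 13 (consume 2 lantern): (empty)
After 14 (gather 7 quartz): quartz=7
After 15 (gather 3 mithril): mithril=3 quartz=7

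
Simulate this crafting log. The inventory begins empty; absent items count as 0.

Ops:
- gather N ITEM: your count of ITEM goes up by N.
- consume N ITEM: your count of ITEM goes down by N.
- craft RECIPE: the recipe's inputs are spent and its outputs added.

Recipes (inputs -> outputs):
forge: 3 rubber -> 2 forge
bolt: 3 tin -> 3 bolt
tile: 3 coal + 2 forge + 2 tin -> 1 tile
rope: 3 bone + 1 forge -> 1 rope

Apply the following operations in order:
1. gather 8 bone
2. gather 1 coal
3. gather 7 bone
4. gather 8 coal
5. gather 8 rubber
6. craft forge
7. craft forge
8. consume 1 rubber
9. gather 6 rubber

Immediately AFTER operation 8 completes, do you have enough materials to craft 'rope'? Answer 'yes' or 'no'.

After 1 (gather 8 bone): bone=8
After 2 (gather 1 coal): bone=8 coal=1
After 3 (gather 7 bone): bone=15 coal=1
After 4 (gather 8 coal): bone=15 coal=9
After 5 (gather 8 rubber): bone=15 coal=9 rubber=8
After 6 (craft forge): bone=15 coal=9 forge=2 rubber=5
After 7 (craft forge): bone=15 coal=9 forge=4 rubber=2
After 8 (consume 1 rubber): bone=15 coal=9 forge=4 rubber=1

Answer: yes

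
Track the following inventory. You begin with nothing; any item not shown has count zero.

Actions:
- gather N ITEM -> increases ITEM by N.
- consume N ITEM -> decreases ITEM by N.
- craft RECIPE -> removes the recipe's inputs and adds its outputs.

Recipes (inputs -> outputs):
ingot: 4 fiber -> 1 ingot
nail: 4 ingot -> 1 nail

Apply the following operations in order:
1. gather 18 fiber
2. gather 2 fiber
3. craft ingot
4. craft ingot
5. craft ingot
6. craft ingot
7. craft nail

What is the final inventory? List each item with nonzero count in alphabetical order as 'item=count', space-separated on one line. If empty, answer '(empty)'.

After 1 (gather 18 fiber): fiber=18
After 2 (gather 2 fiber): fiber=20
After 3 (craft ingot): fiber=16 ingot=1
After 4 (craft ingot): fiber=12 ingot=2
After 5 (craft ingot): fiber=8 ingot=3
After 6 (craft ingot): fiber=4 ingot=4
After 7 (craft nail): fiber=4 nail=1

Answer: fiber=4 nail=1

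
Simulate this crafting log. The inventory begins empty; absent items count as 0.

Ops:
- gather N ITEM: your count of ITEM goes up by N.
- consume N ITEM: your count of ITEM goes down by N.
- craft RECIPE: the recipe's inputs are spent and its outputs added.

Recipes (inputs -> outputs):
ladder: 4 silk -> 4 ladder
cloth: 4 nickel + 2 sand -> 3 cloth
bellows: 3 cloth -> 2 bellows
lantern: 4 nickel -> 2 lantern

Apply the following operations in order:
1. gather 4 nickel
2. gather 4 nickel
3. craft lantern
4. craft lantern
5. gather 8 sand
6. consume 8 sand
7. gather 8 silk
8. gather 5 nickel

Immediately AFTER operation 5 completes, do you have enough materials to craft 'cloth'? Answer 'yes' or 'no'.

Answer: no

Derivation:
After 1 (gather 4 nickel): nickel=4
After 2 (gather 4 nickel): nickel=8
After 3 (craft lantern): lantern=2 nickel=4
After 4 (craft lantern): lantern=4
After 5 (gather 8 sand): lantern=4 sand=8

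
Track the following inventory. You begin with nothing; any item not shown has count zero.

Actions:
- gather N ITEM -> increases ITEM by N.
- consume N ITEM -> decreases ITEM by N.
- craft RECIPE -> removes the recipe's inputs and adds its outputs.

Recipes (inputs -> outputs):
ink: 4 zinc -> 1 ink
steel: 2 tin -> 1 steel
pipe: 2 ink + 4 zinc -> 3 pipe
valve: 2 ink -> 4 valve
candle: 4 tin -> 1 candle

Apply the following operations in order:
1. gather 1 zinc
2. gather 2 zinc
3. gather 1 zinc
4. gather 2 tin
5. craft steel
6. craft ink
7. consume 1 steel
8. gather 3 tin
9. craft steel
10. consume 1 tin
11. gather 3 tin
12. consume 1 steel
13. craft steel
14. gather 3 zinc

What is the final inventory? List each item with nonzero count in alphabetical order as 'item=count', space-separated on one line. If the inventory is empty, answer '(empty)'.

Answer: ink=1 steel=1 tin=1 zinc=3

Derivation:
After 1 (gather 1 zinc): zinc=1
After 2 (gather 2 zinc): zinc=3
After 3 (gather 1 zinc): zinc=4
After 4 (gather 2 tin): tin=2 zinc=4
After 5 (craft steel): steel=1 zinc=4
After 6 (craft ink): ink=1 steel=1
After 7 (consume 1 steel): ink=1
After 8 (gather 3 tin): ink=1 tin=3
After 9 (craft steel): ink=1 steel=1 tin=1
After 10 (consume 1 tin): ink=1 steel=1
After 11 (gather 3 tin): ink=1 steel=1 tin=3
After 12 (consume 1 steel): ink=1 tin=3
After 13 (craft steel): ink=1 steel=1 tin=1
After 14 (gather 3 zinc): ink=1 steel=1 tin=1 zinc=3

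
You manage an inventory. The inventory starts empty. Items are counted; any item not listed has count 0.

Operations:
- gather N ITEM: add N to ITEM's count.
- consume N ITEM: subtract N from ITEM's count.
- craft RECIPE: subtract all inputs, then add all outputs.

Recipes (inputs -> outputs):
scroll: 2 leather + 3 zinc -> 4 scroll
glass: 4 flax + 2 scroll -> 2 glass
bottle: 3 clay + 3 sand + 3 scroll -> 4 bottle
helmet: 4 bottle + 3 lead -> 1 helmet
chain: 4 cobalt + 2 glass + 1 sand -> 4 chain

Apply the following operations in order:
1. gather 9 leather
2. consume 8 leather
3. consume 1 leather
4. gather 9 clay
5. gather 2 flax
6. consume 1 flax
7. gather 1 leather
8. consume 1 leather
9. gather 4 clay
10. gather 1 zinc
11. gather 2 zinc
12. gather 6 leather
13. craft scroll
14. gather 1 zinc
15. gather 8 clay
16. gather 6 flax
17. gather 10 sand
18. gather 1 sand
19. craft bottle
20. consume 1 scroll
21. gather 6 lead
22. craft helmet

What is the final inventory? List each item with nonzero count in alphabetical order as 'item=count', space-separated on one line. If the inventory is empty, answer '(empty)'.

Answer: clay=18 flax=7 helmet=1 lead=3 leather=4 sand=8 zinc=1

Derivation:
After 1 (gather 9 leather): leather=9
After 2 (consume 8 leather): leather=1
After 3 (consume 1 leather): (empty)
After 4 (gather 9 clay): clay=9
After 5 (gather 2 flax): clay=9 flax=2
After 6 (consume 1 flax): clay=9 flax=1
After 7 (gather 1 leather): clay=9 flax=1 leather=1
After 8 (consume 1 leather): clay=9 flax=1
After 9 (gather 4 clay): clay=13 flax=1
After 10 (gather 1 zinc): clay=13 flax=1 zinc=1
After 11 (gather 2 zinc): clay=13 flax=1 zinc=3
After 12 (gather 6 leather): clay=13 flax=1 leather=6 zinc=3
After 13 (craft scroll): clay=13 flax=1 leather=4 scroll=4
After 14 (gather 1 zinc): clay=13 flax=1 leather=4 scroll=4 zinc=1
After 15 (gather 8 clay): clay=21 flax=1 leather=4 scroll=4 zinc=1
After 16 (gather 6 flax): clay=21 flax=7 leather=4 scroll=4 zinc=1
After 17 (gather 10 sand): clay=21 flax=7 leather=4 sand=10 scroll=4 zinc=1
After 18 (gather 1 sand): clay=21 flax=7 leather=4 sand=11 scroll=4 zinc=1
After 19 (craft bottle): bottle=4 clay=18 flax=7 leather=4 sand=8 scroll=1 zinc=1
After 20 (consume 1 scroll): bottle=4 clay=18 flax=7 leather=4 sand=8 zinc=1
After 21 (gather 6 lead): bottle=4 clay=18 flax=7 lead=6 leather=4 sand=8 zinc=1
After 22 (craft helmet): clay=18 flax=7 helmet=1 lead=3 leather=4 sand=8 zinc=1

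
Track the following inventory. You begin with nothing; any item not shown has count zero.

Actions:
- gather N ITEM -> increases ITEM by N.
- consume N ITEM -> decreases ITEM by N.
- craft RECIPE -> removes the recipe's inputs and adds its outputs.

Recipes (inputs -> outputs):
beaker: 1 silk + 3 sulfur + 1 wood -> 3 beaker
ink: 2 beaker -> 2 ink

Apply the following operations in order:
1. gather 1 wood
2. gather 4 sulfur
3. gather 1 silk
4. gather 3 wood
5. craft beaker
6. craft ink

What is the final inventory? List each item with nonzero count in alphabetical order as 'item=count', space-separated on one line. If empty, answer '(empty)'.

After 1 (gather 1 wood): wood=1
After 2 (gather 4 sulfur): sulfur=4 wood=1
After 3 (gather 1 silk): silk=1 sulfur=4 wood=1
After 4 (gather 3 wood): silk=1 sulfur=4 wood=4
After 5 (craft beaker): beaker=3 sulfur=1 wood=3
After 6 (craft ink): beaker=1 ink=2 sulfur=1 wood=3

Answer: beaker=1 ink=2 sulfur=1 wood=3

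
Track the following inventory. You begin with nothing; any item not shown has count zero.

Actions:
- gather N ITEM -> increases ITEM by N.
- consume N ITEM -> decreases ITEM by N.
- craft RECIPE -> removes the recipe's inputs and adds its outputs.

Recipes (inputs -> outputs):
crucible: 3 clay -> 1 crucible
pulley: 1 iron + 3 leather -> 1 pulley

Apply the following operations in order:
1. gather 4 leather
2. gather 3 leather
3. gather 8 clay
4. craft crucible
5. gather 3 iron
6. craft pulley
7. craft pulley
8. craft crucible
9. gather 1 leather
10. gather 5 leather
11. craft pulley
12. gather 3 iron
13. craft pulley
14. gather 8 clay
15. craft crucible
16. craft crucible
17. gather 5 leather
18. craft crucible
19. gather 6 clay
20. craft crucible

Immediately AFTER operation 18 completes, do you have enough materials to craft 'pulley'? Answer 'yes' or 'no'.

After 1 (gather 4 leather): leather=4
After 2 (gather 3 leather): leather=7
After 3 (gather 8 clay): clay=8 leather=7
After 4 (craft crucible): clay=5 crucible=1 leather=7
After 5 (gather 3 iron): clay=5 crucible=1 iron=3 leather=7
After 6 (craft pulley): clay=5 crucible=1 iron=2 leather=4 pulley=1
After 7 (craft pulley): clay=5 crucible=1 iron=1 leather=1 pulley=2
After 8 (craft crucible): clay=2 crucible=2 iron=1 leather=1 pulley=2
After 9 (gather 1 leather): clay=2 crucible=2 iron=1 leather=2 pulley=2
After 10 (gather 5 leather): clay=2 crucible=2 iron=1 leather=7 pulley=2
After 11 (craft pulley): clay=2 crucible=2 leather=4 pulley=3
After 12 (gather 3 iron): clay=2 crucible=2 iron=3 leather=4 pulley=3
After 13 (craft pulley): clay=2 crucible=2 iron=2 leather=1 pulley=4
After 14 (gather 8 clay): clay=10 crucible=2 iron=2 leather=1 pulley=4
After 15 (craft crucible): clay=7 crucible=3 iron=2 leather=1 pulley=4
After 16 (craft crucible): clay=4 crucible=4 iron=2 leather=1 pulley=4
After 17 (gather 5 leather): clay=4 crucible=4 iron=2 leather=6 pulley=4
After 18 (craft crucible): clay=1 crucible=5 iron=2 leather=6 pulley=4

Answer: yes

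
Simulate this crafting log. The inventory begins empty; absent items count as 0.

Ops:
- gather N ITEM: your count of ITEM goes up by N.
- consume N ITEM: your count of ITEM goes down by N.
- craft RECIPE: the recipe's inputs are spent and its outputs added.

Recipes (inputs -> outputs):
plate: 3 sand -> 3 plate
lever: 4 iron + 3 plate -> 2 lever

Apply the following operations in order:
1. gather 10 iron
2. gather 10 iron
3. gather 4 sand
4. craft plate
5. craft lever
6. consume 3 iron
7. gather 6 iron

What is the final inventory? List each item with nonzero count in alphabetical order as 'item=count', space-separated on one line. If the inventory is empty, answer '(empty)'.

Answer: iron=19 lever=2 sand=1

Derivation:
After 1 (gather 10 iron): iron=10
After 2 (gather 10 iron): iron=20
After 3 (gather 4 sand): iron=20 sand=4
After 4 (craft plate): iron=20 plate=3 sand=1
After 5 (craft lever): iron=16 lever=2 sand=1
After 6 (consume 3 iron): iron=13 lever=2 sand=1
After 7 (gather 6 iron): iron=19 lever=2 sand=1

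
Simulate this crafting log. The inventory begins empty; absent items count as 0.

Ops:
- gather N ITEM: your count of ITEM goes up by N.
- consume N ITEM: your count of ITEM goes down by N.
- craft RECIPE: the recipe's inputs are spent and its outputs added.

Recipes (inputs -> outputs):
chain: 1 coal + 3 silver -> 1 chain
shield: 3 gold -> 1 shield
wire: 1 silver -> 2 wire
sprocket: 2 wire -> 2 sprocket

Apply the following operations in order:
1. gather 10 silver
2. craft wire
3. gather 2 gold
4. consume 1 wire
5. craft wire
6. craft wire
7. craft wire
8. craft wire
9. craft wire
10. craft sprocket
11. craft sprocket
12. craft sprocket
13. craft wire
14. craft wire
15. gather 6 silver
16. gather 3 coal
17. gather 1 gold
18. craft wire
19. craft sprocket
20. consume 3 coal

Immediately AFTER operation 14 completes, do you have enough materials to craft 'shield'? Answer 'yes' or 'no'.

Answer: no

Derivation:
After 1 (gather 10 silver): silver=10
After 2 (craft wire): silver=9 wire=2
After 3 (gather 2 gold): gold=2 silver=9 wire=2
After 4 (consume 1 wire): gold=2 silver=9 wire=1
After 5 (craft wire): gold=2 silver=8 wire=3
After 6 (craft wire): gold=2 silver=7 wire=5
After 7 (craft wire): gold=2 silver=6 wire=7
After 8 (craft wire): gold=2 silver=5 wire=9
After 9 (craft wire): gold=2 silver=4 wire=11
After 10 (craft sprocket): gold=2 silver=4 sprocket=2 wire=9
After 11 (craft sprocket): gold=2 silver=4 sprocket=4 wire=7
After 12 (craft sprocket): gold=2 silver=4 sprocket=6 wire=5
After 13 (craft wire): gold=2 silver=3 sprocket=6 wire=7
After 14 (craft wire): gold=2 silver=2 sprocket=6 wire=9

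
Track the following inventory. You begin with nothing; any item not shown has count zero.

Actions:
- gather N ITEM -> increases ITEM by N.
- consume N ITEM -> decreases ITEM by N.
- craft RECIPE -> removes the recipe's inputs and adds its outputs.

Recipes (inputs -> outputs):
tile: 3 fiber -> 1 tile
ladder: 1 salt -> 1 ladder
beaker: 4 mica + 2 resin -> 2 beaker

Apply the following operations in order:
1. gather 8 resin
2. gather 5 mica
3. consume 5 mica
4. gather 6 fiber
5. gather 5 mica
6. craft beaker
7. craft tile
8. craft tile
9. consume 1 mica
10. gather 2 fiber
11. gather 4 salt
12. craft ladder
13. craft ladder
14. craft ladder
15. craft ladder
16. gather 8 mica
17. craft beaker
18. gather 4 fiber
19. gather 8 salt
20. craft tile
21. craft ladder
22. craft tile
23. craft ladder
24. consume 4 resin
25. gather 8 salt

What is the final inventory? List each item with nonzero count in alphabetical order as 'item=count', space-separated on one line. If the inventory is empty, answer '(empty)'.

Answer: beaker=4 ladder=6 mica=4 salt=14 tile=4

Derivation:
After 1 (gather 8 resin): resin=8
After 2 (gather 5 mica): mica=5 resin=8
After 3 (consume 5 mica): resin=8
After 4 (gather 6 fiber): fiber=6 resin=8
After 5 (gather 5 mica): fiber=6 mica=5 resin=8
After 6 (craft beaker): beaker=2 fiber=6 mica=1 resin=6
After 7 (craft tile): beaker=2 fiber=3 mica=1 resin=6 tile=1
After 8 (craft tile): beaker=2 mica=1 resin=6 tile=2
After 9 (consume 1 mica): beaker=2 resin=6 tile=2
After 10 (gather 2 fiber): beaker=2 fiber=2 resin=6 tile=2
After 11 (gather 4 salt): beaker=2 fiber=2 resin=6 salt=4 tile=2
After 12 (craft ladder): beaker=2 fiber=2 ladder=1 resin=6 salt=3 tile=2
After 13 (craft ladder): beaker=2 fiber=2 ladder=2 resin=6 salt=2 tile=2
After 14 (craft ladder): beaker=2 fiber=2 ladder=3 resin=6 salt=1 tile=2
After 15 (craft ladder): beaker=2 fiber=2 ladder=4 resin=6 tile=2
After 16 (gather 8 mica): beaker=2 fiber=2 ladder=4 mica=8 resin=6 tile=2
After 17 (craft beaker): beaker=4 fiber=2 ladder=4 mica=4 resin=4 tile=2
After 18 (gather 4 fiber): beaker=4 fiber=6 ladder=4 mica=4 resin=4 tile=2
After 19 (gather 8 salt): beaker=4 fiber=6 ladder=4 mica=4 resin=4 salt=8 tile=2
After 20 (craft tile): beaker=4 fiber=3 ladder=4 mica=4 resin=4 salt=8 tile=3
After 21 (craft ladder): beaker=4 fiber=3 ladder=5 mica=4 resin=4 salt=7 tile=3
After 22 (craft tile): beaker=4 ladder=5 mica=4 resin=4 salt=7 tile=4
After 23 (craft ladder): beaker=4 ladder=6 mica=4 resin=4 salt=6 tile=4
After 24 (consume 4 resin): beaker=4 ladder=6 mica=4 salt=6 tile=4
After 25 (gather 8 salt): beaker=4 ladder=6 mica=4 salt=14 tile=4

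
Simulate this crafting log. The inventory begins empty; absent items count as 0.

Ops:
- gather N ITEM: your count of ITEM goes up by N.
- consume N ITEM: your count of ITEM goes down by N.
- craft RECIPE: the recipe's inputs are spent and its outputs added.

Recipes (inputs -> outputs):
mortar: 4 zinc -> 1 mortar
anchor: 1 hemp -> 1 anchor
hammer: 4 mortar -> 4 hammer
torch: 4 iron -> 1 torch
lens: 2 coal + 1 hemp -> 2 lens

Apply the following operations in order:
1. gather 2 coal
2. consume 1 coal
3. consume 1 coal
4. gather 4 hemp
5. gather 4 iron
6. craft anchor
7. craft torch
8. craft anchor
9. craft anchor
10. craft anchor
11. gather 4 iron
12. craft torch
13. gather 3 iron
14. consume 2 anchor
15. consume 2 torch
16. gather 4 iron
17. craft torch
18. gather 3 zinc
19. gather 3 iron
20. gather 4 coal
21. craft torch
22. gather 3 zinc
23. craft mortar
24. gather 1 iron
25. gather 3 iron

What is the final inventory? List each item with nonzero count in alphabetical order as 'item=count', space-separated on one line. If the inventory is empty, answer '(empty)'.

After 1 (gather 2 coal): coal=2
After 2 (consume 1 coal): coal=1
After 3 (consume 1 coal): (empty)
After 4 (gather 4 hemp): hemp=4
After 5 (gather 4 iron): hemp=4 iron=4
After 6 (craft anchor): anchor=1 hemp=3 iron=4
After 7 (craft torch): anchor=1 hemp=3 torch=1
After 8 (craft anchor): anchor=2 hemp=2 torch=1
After 9 (craft anchor): anchor=3 hemp=1 torch=1
After 10 (craft anchor): anchor=4 torch=1
After 11 (gather 4 iron): anchor=4 iron=4 torch=1
After 12 (craft torch): anchor=4 torch=2
After 13 (gather 3 iron): anchor=4 iron=3 torch=2
After 14 (consume 2 anchor): anchor=2 iron=3 torch=2
After 15 (consume 2 torch): anchor=2 iron=3
After 16 (gather 4 iron): anchor=2 iron=7
After 17 (craft torch): anchor=2 iron=3 torch=1
After 18 (gather 3 zinc): anchor=2 iron=3 torch=1 zinc=3
After 19 (gather 3 iron): anchor=2 iron=6 torch=1 zinc=3
After 20 (gather 4 coal): anchor=2 coal=4 iron=6 torch=1 zinc=3
After 21 (craft torch): anchor=2 coal=4 iron=2 torch=2 zinc=3
After 22 (gather 3 zinc): anchor=2 coal=4 iron=2 torch=2 zinc=6
After 23 (craft mortar): anchor=2 coal=4 iron=2 mortar=1 torch=2 zinc=2
After 24 (gather 1 iron): anchor=2 coal=4 iron=3 mortar=1 torch=2 zinc=2
After 25 (gather 3 iron): anchor=2 coal=4 iron=6 mortar=1 torch=2 zinc=2

Answer: anchor=2 coal=4 iron=6 mortar=1 torch=2 zinc=2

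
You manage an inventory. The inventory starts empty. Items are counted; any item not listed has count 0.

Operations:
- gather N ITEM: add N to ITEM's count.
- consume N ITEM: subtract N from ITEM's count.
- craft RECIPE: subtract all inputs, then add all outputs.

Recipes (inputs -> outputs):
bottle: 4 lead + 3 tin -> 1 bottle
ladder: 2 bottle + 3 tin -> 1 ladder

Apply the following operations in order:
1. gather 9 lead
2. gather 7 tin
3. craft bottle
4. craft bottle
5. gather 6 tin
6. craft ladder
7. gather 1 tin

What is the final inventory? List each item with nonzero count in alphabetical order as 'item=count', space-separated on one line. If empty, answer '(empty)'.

After 1 (gather 9 lead): lead=9
After 2 (gather 7 tin): lead=9 tin=7
After 3 (craft bottle): bottle=1 lead=5 tin=4
After 4 (craft bottle): bottle=2 lead=1 tin=1
After 5 (gather 6 tin): bottle=2 lead=1 tin=7
After 6 (craft ladder): ladder=1 lead=1 tin=4
After 7 (gather 1 tin): ladder=1 lead=1 tin=5

Answer: ladder=1 lead=1 tin=5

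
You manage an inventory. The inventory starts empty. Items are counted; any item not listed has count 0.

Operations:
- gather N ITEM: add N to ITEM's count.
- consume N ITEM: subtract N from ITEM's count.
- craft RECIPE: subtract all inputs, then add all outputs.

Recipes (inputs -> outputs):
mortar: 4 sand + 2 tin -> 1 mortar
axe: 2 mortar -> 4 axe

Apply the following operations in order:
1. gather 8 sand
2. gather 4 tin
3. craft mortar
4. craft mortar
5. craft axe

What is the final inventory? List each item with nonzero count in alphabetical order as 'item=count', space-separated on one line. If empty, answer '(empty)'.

Answer: axe=4

Derivation:
After 1 (gather 8 sand): sand=8
After 2 (gather 4 tin): sand=8 tin=4
After 3 (craft mortar): mortar=1 sand=4 tin=2
After 4 (craft mortar): mortar=2
After 5 (craft axe): axe=4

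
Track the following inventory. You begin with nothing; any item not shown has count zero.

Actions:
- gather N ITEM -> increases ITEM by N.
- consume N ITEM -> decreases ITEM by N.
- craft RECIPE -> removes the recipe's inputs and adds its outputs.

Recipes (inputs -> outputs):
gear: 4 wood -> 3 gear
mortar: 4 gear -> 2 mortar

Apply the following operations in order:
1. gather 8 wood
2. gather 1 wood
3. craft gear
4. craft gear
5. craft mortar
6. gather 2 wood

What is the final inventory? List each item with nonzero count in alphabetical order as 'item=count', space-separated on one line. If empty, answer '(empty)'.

After 1 (gather 8 wood): wood=8
After 2 (gather 1 wood): wood=9
After 3 (craft gear): gear=3 wood=5
After 4 (craft gear): gear=6 wood=1
After 5 (craft mortar): gear=2 mortar=2 wood=1
After 6 (gather 2 wood): gear=2 mortar=2 wood=3

Answer: gear=2 mortar=2 wood=3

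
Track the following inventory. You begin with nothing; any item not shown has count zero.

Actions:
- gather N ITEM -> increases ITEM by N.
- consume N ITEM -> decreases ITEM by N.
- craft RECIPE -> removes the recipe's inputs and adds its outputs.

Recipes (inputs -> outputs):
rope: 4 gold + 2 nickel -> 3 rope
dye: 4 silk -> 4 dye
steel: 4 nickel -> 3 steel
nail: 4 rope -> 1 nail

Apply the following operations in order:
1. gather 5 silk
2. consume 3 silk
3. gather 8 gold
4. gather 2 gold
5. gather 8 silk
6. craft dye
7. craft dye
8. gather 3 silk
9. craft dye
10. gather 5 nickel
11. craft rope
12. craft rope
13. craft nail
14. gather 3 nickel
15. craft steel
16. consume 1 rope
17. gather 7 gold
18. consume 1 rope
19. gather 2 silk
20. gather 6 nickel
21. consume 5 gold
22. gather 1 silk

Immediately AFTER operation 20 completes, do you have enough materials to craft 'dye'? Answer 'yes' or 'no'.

After 1 (gather 5 silk): silk=5
After 2 (consume 3 silk): silk=2
After 3 (gather 8 gold): gold=8 silk=2
After 4 (gather 2 gold): gold=10 silk=2
After 5 (gather 8 silk): gold=10 silk=10
After 6 (craft dye): dye=4 gold=10 silk=6
After 7 (craft dye): dye=8 gold=10 silk=2
After 8 (gather 3 silk): dye=8 gold=10 silk=5
After 9 (craft dye): dye=12 gold=10 silk=1
After 10 (gather 5 nickel): dye=12 gold=10 nickel=5 silk=1
After 11 (craft rope): dye=12 gold=6 nickel=3 rope=3 silk=1
After 12 (craft rope): dye=12 gold=2 nickel=1 rope=6 silk=1
After 13 (craft nail): dye=12 gold=2 nail=1 nickel=1 rope=2 silk=1
After 14 (gather 3 nickel): dye=12 gold=2 nail=1 nickel=4 rope=2 silk=1
After 15 (craft steel): dye=12 gold=2 nail=1 rope=2 silk=1 steel=3
After 16 (consume 1 rope): dye=12 gold=2 nail=1 rope=1 silk=1 steel=3
After 17 (gather 7 gold): dye=12 gold=9 nail=1 rope=1 silk=1 steel=3
After 18 (consume 1 rope): dye=12 gold=9 nail=1 silk=1 steel=3
After 19 (gather 2 silk): dye=12 gold=9 nail=1 silk=3 steel=3
After 20 (gather 6 nickel): dye=12 gold=9 nail=1 nickel=6 silk=3 steel=3

Answer: no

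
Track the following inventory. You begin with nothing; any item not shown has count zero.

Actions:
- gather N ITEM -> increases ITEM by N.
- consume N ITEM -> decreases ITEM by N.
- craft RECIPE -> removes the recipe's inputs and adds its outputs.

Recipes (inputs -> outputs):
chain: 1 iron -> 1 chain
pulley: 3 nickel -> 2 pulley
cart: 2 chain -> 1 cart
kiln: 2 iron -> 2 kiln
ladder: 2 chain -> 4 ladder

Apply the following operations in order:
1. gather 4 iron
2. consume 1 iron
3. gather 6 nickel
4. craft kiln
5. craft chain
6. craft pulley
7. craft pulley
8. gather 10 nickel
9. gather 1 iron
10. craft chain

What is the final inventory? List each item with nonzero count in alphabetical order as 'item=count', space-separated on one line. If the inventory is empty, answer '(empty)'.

After 1 (gather 4 iron): iron=4
After 2 (consume 1 iron): iron=3
After 3 (gather 6 nickel): iron=3 nickel=6
After 4 (craft kiln): iron=1 kiln=2 nickel=6
After 5 (craft chain): chain=1 kiln=2 nickel=6
After 6 (craft pulley): chain=1 kiln=2 nickel=3 pulley=2
After 7 (craft pulley): chain=1 kiln=2 pulley=4
After 8 (gather 10 nickel): chain=1 kiln=2 nickel=10 pulley=4
After 9 (gather 1 iron): chain=1 iron=1 kiln=2 nickel=10 pulley=4
After 10 (craft chain): chain=2 kiln=2 nickel=10 pulley=4

Answer: chain=2 kiln=2 nickel=10 pulley=4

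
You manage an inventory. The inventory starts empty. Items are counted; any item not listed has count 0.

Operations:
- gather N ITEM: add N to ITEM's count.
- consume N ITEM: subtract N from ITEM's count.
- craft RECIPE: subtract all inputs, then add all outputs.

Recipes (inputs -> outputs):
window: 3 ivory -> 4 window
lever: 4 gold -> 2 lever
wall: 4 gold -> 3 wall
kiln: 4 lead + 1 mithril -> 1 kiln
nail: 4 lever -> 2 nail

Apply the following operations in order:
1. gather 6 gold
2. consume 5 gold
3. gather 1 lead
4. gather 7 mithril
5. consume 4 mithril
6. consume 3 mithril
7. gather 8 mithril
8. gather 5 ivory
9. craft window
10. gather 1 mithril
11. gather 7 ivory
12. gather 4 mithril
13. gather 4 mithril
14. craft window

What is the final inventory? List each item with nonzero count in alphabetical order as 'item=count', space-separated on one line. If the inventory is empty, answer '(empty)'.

After 1 (gather 6 gold): gold=6
After 2 (consume 5 gold): gold=1
After 3 (gather 1 lead): gold=1 lead=1
After 4 (gather 7 mithril): gold=1 lead=1 mithril=7
After 5 (consume 4 mithril): gold=1 lead=1 mithril=3
After 6 (consume 3 mithril): gold=1 lead=1
After 7 (gather 8 mithril): gold=1 lead=1 mithril=8
After 8 (gather 5 ivory): gold=1 ivory=5 lead=1 mithril=8
After 9 (craft window): gold=1 ivory=2 lead=1 mithril=8 window=4
After 10 (gather 1 mithril): gold=1 ivory=2 lead=1 mithril=9 window=4
After 11 (gather 7 ivory): gold=1 ivory=9 lead=1 mithril=9 window=4
After 12 (gather 4 mithril): gold=1 ivory=9 lead=1 mithril=13 window=4
After 13 (gather 4 mithril): gold=1 ivory=9 lead=1 mithril=17 window=4
After 14 (craft window): gold=1 ivory=6 lead=1 mithril=17 window=8

Answer: gold=1 ivory=6 lead=1 mithril=17 window=8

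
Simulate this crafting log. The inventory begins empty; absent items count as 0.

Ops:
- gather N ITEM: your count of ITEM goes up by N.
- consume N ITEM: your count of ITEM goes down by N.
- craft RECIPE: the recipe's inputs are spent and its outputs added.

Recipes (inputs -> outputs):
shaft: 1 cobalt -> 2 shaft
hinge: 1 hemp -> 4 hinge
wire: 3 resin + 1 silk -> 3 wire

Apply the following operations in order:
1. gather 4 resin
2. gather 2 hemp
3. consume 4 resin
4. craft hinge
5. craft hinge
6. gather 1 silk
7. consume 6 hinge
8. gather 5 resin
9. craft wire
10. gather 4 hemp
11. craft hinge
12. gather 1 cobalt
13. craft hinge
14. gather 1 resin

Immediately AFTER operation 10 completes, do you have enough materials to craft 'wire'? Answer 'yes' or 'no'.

After 1 (gather 4 resin): resin=4
After 2 (gather 2 hemp): hemp=2 resin=4
After 3 (consume 4 resin): hemp=2
After 4 (craft hinge): hemp=1 hinge=4
After 5 (craft hinge): hinge=8
After 6 (gather 1 silk): hinge=8 silk=1
After 7 (consume 6 hinge): hinge=2 silk=1
After 8 (gather 5 resin): hinge=2 resin=5 silk=1
After 9 (craft wire): hinge=2 resin=2 wire=3
After 10 (gather 4 hemp): hemp=4 hinge=2 resin=2 wire=3

Answer: no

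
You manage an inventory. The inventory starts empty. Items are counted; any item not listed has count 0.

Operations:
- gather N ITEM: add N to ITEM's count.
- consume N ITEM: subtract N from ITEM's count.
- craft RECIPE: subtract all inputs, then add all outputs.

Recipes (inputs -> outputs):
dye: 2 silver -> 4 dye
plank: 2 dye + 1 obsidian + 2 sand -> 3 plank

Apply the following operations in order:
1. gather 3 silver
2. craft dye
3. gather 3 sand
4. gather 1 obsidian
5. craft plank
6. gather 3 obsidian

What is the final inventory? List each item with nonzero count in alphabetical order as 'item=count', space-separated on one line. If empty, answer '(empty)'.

Answer: dye=2 obsidian=3 plank=3 sand=1 silver=1

Derivation:
After 1 (gather 3 silver): silver=3
After 2 (craft dye): dye=4 silver=1
After 3 (gather 3 sand): dye=4 sand=3 silver=1
After 4 (gather 1 obsidian): dye=4 obsidian=1 sand=3 silver=1
After 5 (craft plank): dye=2 plank=3 sand=1 silver=1
After 6 (gather 3 obsidian): dye=2 obsidian=3 plank=3 sand=1 silver=1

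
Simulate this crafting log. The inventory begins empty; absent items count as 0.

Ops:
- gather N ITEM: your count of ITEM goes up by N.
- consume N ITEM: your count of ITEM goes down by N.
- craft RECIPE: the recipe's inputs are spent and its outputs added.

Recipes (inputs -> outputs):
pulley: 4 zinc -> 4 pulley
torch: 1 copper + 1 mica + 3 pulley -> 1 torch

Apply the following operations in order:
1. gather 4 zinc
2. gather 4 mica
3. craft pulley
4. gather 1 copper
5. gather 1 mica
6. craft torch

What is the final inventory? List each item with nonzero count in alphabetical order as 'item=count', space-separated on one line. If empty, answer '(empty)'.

Answer: mica=4 pulley=1 torch=1

Derivation:
After 1 (gather 4 zinc): zinc=4
After 2 (gather 4 mica): mica=4 zinc=4
After 3 (craft pulley): mica=4 pulley=4
After 4 (gather 1 copper): copper=1 mica=4 pulley=4
After 5 (gather 1 mica): copper=1 mica=5 pulley=4
After 6 (craft torch): mica=4 pulley=1 torch=1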